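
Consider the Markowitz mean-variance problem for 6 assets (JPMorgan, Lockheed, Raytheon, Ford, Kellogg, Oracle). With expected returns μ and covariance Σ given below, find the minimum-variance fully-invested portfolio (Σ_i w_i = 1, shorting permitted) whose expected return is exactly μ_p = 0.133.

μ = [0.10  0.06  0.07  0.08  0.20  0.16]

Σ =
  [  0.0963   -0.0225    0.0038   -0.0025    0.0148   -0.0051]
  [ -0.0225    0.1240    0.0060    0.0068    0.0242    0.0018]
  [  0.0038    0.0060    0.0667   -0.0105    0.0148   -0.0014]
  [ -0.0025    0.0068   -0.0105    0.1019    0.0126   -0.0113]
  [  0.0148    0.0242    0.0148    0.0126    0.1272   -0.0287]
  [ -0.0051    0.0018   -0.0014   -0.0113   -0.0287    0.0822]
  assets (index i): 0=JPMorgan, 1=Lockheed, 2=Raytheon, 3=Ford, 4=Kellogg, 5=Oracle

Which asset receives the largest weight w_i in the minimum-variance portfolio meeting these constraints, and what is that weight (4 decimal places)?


p=Σ⁻¹μ = [0.9278  0.1543  0.7742  0.9553  1.8826  2.8025]
q=Σ⁻¹𝟙 = [11.8364  7.4329  14.6101  12.2358  5.9355  16.7403]
a=μᵀp=1.057582  b=𝟙ᵀp=7.496727  c=𝟙ᵀq=68.790983  D=ac−b²=16.551203
λ₁=(c·0.133−b)/D = (68.790983·0.133−7.496727)/16.551203 = 0.099840
λ₂=(a−b·0.133)/D = (1.057582−7.496727·0.133)/16.551203 = 0.003656
w* = 0.099840·p + 0.003656·q:
  w_0 = 0.099840·0.9278 + 0.003656·11.8364 = 0.1359  (JPMorgan)
  w_1 = 0.099840·0.1543 + 0.003656·7.4329 = 0.0426  (Lockheed)
  w_2 = 0.099840·0.7742 + 0.003656·14.6101 = 0.1307  (Raytheon)
  w_3 = 0.099840·0.9553 + 0.003656·12.2358 = 0.1401  (Ford)
  w_4 = 0.099840·1.8826 + 0.003656·5.9355 = 0.2097  (Kellogg)
  w_5 = 0.099840·2.8025 + 0.003656·16.7403 = 0.3410  (Oracle)
Σw_i=1.0000  μᵀw=0.1330
σ²=wᵀΣw=λ₁·μ_p+λ₂ = 0.099840·0.133 + 0.003656 = 0.016935 ≈ 0.0169

Oracle (0.3410)


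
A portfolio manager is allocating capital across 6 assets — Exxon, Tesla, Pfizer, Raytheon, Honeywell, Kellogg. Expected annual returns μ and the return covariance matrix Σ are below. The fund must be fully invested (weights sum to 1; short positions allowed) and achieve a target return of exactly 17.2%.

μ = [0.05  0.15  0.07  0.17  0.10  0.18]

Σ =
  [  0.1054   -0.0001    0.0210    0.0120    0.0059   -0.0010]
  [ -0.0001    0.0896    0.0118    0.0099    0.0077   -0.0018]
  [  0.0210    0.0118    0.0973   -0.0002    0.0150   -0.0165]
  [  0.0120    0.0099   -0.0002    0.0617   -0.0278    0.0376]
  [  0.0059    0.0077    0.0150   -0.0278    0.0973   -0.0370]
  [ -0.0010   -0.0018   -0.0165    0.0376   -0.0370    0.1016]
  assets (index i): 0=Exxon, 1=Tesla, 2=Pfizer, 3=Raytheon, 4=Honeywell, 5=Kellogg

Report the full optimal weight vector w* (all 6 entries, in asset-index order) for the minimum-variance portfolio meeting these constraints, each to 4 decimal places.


p=Σ⁻¹μ = [-0.0268  1.1684  0.5430  2.5070  2.2422  1.7690]
q=Σ⁻¹𝟙 = [5.5261  7.3894  7.6861  14.1404  16.8433  12.1769]
a=μᵀp=1.180763  b=𝟙ᵀp=8.202778  c=𝟙ᵀq=63.762144  D=ac−b²=8.002386
λ₁=(c·0.172−b)/D = (63.762144·0.172−8.202778)/8.002386 = 0.345436
λ₂=(a−b·0.172)/D = (1.180763−8.202778·0.172)/8.002386 = -0.028756
w* = 0.345436·p + -0.028756·q:
  w_0 = 0.345436·-0.0268 + -0.028756·5.5261 = -0.1682  (Exxon)
  w_1 = 0.345436·1.1684 + -0.028756·7.3894 = 0.1911  (Tesla)
  w_2 = 0.345436·0.5430 + -0.028756·7.6861 = -0.0334  (Pfizer)
  w_3 = 0.345436·2.5070 + -0.028756·14.1404 = 0.4594  (Raytheon)
  w_4 = 0.345436·2.2422 + -0.028756·16.8433 = 0.2902  (Honeywell)
  w_5 = 0.345436·1.7690 + -0.028756·12.1769 = 0.2609  (Kellogg)
Σw_i=1.0000  μᵀw=0.1720
σ²=wᵀΣw=λ₁·μ_p+λ₂ = 0.345436·0.172 + -0.028756 = 0.030659 ≈ 0.0307

-0.1682  0.1911  -0.0334  0.4594  0.2902  0.2609


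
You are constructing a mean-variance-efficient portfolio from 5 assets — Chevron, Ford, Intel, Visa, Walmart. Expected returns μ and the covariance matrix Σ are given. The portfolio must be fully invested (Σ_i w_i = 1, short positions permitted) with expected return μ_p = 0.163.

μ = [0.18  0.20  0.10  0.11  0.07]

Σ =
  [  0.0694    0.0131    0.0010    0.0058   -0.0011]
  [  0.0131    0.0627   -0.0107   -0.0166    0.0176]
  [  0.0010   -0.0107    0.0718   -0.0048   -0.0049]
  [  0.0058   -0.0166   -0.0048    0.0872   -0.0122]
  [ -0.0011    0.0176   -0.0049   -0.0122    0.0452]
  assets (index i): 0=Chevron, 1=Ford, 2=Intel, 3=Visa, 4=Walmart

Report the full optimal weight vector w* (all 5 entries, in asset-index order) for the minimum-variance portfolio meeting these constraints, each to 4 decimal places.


g=Σ⁻¹μ = [1.7602  3.4321  2.0880  2.0578  1.0369]
h=Σ⁻¹𝟙 = [10.1200  15.2712  18.8580  18.0037  23.3276]
a=μᵀg=1.510995  b=𝟙ᵀg=10.374978  c=𝟙ᵀh=85.580498  D=ac−b²=21.671510
λ₁=(c·0.163−b)/D = (85.580498·0.163−10.374978)/21.671510 = 0.164947
λ₂=(a−b·0.163)/D = (1.510995−10.374978·0.163)/21.671510 = -0.008312
w* = 0.164947·g + -0.008312·h:
  w_0 = 0.164947·1.7602 + -0.008312·10.1200 = 0.2062  (Chevron)
  w_1 = 0.164947·3.4321 + -0.008312·15.2712 = 0.4392  (Ford)
  w_2 = 0.164947·2.0880 + -0.008312·18.8580 = 0.1877  (Intel)
  w_3 = 0.164947·2.0578 + -0.008312·18.0037 = 0.1898  (Visa)
  w_4 = 0.164947·1.0369 + -0.008312·23.3276 = -0.0229  (Walmart)
Σw_i=1.0000  μᵀw=0.1630
σ²=wᵀΣw=λ₁·μ_p+λ₂ = 0.164947·0.163 + -0.008312 = 0.018575 ≈ 0.0186

0.2062  0.4392  0.1877  0.1898  -0.0229


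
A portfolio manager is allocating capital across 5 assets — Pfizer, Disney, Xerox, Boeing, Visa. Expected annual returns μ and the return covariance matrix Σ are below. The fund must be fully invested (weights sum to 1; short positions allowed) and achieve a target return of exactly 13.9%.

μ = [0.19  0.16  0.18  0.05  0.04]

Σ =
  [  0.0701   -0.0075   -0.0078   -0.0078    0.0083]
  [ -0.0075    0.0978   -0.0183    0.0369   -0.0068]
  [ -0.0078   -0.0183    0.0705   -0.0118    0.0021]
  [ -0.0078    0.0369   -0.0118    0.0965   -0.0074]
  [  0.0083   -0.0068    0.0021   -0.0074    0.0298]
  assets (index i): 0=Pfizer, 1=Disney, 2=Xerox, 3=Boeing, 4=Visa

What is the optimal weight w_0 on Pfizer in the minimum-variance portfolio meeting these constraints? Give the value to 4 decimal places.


g=Σ⁻¹μ = [3.3184  2.4943  3.5996  0.3354  0.8168]
h=Σ⁻¹𝟙 = [15.2149  13.1346  20.2180  11.6327  33.7804]
a=μᵀg=1.726947  b=𝟙ᵀg=10.564453  c=𝟙ᵀh=93.980572  D=ac−b²=50.691770
λ₁=(c·0.139−b)/D = (93.980572·0.139−10.564453)/50.691770 = 0.049295
λ₂=(a−b·0.139)/D = (1.726947−10.564453·0.139)/50.691770 = 0.005099
w* = 0.049295·g + 0.005099·h:
  w_0 = 0.049295·3.3184 + 0.005099·15.2149 = 0.2412  (Pfizer)
  w_1 = 0.049295·2.4943 + 0.005099·13.1346 = 0.1899  (Disney)
  w_2 = 0.049295·3.5996 + 0.005099·20.2180 = 0.2805  (Xerox)
  w_3 = 0.049295·0.3354 + 0.005099·11.6327 = 0.0759  (Boeing)
  w_4 = 0.049295·0.8168 + 0.005099·33.7804 = 0.2125  (Visa)
Σw_i=1.0000  μᵀw=0.1390
σ²=wᵀΣw=λ₁·μ_p+λ₂ = 0.049295·0.139 + 0.005099 = 0.011951 ≈ 0.0120

0.2412


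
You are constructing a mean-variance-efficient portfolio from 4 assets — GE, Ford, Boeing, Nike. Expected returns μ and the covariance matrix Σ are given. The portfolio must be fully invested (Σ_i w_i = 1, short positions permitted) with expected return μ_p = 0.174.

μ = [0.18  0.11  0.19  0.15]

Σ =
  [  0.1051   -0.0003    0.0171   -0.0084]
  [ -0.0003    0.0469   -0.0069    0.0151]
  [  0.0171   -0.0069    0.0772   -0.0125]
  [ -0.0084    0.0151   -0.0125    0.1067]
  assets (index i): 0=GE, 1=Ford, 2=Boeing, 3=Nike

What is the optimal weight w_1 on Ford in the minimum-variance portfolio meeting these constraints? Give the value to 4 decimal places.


u=Σ⁻¹μ = [1.4175  2.2521  2.5917  1.5023]
v=Σ⁻¹𝟙 = [7.9205  20.6793  14.4662  8.7639]
a=μᵀu=1.220646  b=𝟙ᵀu=7.763583  c=𝟙ᵀv=51.829925  D=ac−b²=2.992785
λ₁=(c·0.174−b)/D = (51.829925·0.174−7.763583)/2.992785 = 0.419283
λ₂=(a−b·0.174)/D = (1.220646−7.763583·0.174)/2.992785 = -0.043510
w* = 0.419283·u + -0.043510·v:
  w_0 = 0.419283·1.4175 + -0.043510·7.9205 = 0.2497  (GE)
  w_1 = 0.419283·2.2521 + -0.043510·20.6793 = 0.0445  (Ford)
  w_2 = 0.419283·2.5917 + -0.043510·14.4662 = 0.4572  (Boeing)
  w_3 = 0.419283·1.5023 + -0.043510·8.7639 = 0.2486  (Nike)
Σw_i=1.0000  μᵀw=0.1740
σ²=wᵀΣw=λ₁·μ_p+λ₂ = 0.419283·0.174 + -0.043510 = 0.029445 ≈ 0.0294

0.0445


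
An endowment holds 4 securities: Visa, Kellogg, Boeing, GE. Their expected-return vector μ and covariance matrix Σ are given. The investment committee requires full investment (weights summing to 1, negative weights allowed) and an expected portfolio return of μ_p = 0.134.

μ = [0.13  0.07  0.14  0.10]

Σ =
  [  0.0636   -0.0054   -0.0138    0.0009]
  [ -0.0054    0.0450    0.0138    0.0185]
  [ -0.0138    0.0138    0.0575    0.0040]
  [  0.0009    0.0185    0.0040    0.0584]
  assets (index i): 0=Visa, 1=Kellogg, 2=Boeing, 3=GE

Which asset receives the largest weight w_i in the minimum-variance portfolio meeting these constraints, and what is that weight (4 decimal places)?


u=Σ⁻¹μ = [2.6880  0.4474  2.8799  1.3319]
v=Σ⁻¹𝟙 = [20.7395  14.6768  18.0870  10.9155]
a=μᵀu=0.917139  b=𝟙ᵀu=7.347242  c=𝟙ᵀv=64.418801  D=ac−b²=5.099053
λ₁=(c·0.134−b)/D = (64.418801·0.134−7.347242)/5.099053 = 0.251984
λ₂=(a−b·0.134)/D = (0.917139−7.347242·0.134)/5.099053 = -0.013216
w* = 0.251984·u + -0.013216·v:
  w_0 = 0.251984·2.6880 + -0.013216·20.7395 = 0.4032  (Visa)
  w_1 = 0.251984·0.4474 + -0.013216·14.6768 = -0.0812  (Kellogg)
  w_2 = 0.251984·2.8799 + -0.013216·18.0870 = 0.4866  (Boeing)
  w_3 = 0.251984·1.3319 + -0.013216·10.9155 = 0.1914  (GE)
Σw_i=1.0000  μᵀw=0.1340
σ²=wᵀΣw=λ₁·μ_p+λ₂ = 0.251984·0.134 + -0.013216 = 0.020549 ≈ 0.0205

Boeing (0.4866)


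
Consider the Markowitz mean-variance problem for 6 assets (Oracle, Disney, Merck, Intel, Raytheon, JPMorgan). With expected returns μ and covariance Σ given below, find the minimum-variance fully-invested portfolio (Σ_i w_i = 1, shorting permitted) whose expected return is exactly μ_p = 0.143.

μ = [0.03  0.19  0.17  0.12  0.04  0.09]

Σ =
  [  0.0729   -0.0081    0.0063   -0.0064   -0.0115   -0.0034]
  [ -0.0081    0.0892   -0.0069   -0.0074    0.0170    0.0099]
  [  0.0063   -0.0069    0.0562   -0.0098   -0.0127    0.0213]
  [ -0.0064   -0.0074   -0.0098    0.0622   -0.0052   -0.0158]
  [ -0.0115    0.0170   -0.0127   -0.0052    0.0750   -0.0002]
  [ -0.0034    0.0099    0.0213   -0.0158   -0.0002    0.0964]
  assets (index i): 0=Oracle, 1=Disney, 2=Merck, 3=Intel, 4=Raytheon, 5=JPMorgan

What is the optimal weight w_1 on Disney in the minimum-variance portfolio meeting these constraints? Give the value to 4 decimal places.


0.2343

p=Σ⁻¹μ = [0.7973  2.5374  3.8663  3.0921  0.9505  0.3557]
q=Σ⁻¹𝟙 = [18.9463  12.2450  22.7264  27.0147  19.2089  9.2302]
a=μᵀp=1.604378  b=𝟙ᵀp=11.599257  c=𝟙ᵀq=109.371436  D=ac−b²=40.930327
λ₁=(c·0.143−b)/D = (109.371436·0.143−11.599257)/40.930327 = 0.098725
λ₂=(a−b·0.143)/D = (1.604378−11.599257·0.143)/40.930327 = -0.001327
w* = 0.098725·p + -0.001327·q:
  w_0 = 0.098725·0.7973 + -0.001327·18.9463 = 0.0536  (Oracle)
  w_1 = 0.098725·2.5374 + -0.001327·12.2450 = 0.2343  (Disney)
  w_2 = 0.098725·3.8663 + -0.001327·22.7264 = 0.3515  (Merck)
  w_3 = 0.098725·3.0921 + -0.001327·27.0147 = 0.2694  (Intel)
  w_4 = 0.098725·0.9505 + -0.001327·19.2089 = 0.0683  (Raytheon)
  w_5 = 0.098725·0.3557 + -0.001327·9.2302 = 0.0229  (JPMorgan)
Σw_i=1.0000  μᵀw=0.1430
σ²=wᵀΣw=λ₁·μ_p+λ₂ = 0.098725·0.143 + -0.001327 = 0.012791 ≈ 0.0128


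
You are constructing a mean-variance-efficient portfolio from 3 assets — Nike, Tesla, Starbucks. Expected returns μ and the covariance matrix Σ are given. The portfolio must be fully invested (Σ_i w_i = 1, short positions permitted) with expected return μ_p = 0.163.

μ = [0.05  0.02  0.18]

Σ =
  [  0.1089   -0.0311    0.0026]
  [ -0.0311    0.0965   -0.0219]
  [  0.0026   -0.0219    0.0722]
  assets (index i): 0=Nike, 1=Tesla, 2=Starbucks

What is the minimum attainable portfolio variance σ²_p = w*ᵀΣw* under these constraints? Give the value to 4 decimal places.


0.0545

g=Σ⁻¹μ = [0.6967  1.0652  2.7911]
h=Σ⁻¹𝟙 = [14.2383  19.3074  19.1941]
a=μᵀg=0.558535  b=𝟙ᵀg=4.552998  c=𝟙ᵀh=52.739794  D=ac−b²=8.727243
λ₁=(c·0.163−b)/D = (52.739794·0.163−4.552998)/8.727243 = 0.463329
λ₂=(a−b·0.163)/D = (0.558535−4.552998·0.163)/8.727243 = -0.021038
w* = 0.463329·g + -0.021038·h:
  w_0 = 0.463329·0.6967 + -0.021038·14.2383 = 0.0233  (Nike)
  w_1 = 0.463329·1.0652 + -0.021038·19.3074 = 0.0874  (Tesla)
  w_2 = 0.463329·2.7911 + -0.021038·19.1941 = 0.8894  (Starbucks)
Σw_i=1.0000  μᵀw=0.1630
σ²=wᵀΣw=λ₁·μ_p+λ₂ = 0.463329·0.163 + -0.021038 = 0.054485 ≈ 0.0545


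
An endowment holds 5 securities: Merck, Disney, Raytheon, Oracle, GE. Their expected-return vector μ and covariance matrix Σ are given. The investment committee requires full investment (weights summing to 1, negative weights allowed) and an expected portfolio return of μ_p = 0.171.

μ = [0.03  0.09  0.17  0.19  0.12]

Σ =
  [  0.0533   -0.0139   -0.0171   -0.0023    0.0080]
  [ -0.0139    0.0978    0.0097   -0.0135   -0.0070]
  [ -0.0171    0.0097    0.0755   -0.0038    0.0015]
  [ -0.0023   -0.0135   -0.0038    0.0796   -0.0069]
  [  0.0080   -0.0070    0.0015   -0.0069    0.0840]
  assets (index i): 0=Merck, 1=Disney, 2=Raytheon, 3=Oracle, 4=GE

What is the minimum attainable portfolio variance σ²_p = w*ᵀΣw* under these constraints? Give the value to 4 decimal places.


0.0264

u=Σ⁻¹μ = [1.6419  1.4185  2.5575  2.9345  1.5858]
v=Σ⁻¹𝟙 = [27.6915  15.6685  18.1721  17.9037  11.7193]
a=μᵀu=1.359545  b=𝟙ᵀu=10.138191  c=𝟙ᵀv=91.155170  D=ac−b²=21.146680
λ₁=(c·0.171−b)/D = (91.155170·0.171−10.138191)/21.146680 = 0.257693
λ₂=(a−b·0.171)/D = (1.359545−10.138191·0.171)/21.146680 = -0.017690
w* = 0.257693·u + -0.017690·v:
  w_0 = 0.257693·1.6419 + -0.017690·27.6915 = -0.0668  (Merck)
  w_1 = 0.257693·1.4185 + -0.017690·15.6685 = 0.0884  (Disney)
  w_2 = 0.257693·2.5575 + -0.017690·18.1721 = 0.3376  (Raytheon)
  w_3 = 0.257693·2.9345 + -0.017690·17.9037 = 0.4395  (Oracle)
  w_4 = 0.257693·1.5858 + -0.017690·11.7193 = 0.2013  (GE)
Σw_i=1.0000  μᵀw=0.1710
σ²=wᵀΣw=λ₁·μ_p+λ₂ = 0.257693·0.171 + -0.017690 = 0.026375 ≈ 0.0264


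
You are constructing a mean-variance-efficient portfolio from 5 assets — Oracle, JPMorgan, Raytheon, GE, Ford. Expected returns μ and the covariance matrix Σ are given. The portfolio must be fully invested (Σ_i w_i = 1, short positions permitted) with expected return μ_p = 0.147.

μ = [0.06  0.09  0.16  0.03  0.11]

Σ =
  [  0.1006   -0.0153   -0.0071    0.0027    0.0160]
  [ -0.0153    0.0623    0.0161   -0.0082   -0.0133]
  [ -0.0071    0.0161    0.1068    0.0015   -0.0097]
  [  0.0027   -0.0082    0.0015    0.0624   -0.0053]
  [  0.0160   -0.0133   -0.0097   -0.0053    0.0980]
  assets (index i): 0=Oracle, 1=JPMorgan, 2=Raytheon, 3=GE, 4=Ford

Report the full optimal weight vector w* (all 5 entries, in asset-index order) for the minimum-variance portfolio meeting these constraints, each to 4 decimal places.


0.0376  0.2249  0.5550  -0.1954  0.3779

x=Σ⁻¹μ = [0.7026  1.6527  1.4134  0.7536  1.4127]
y=Σ⁻¹𝟙 = [11.2400  22.1925  7.6907  19.3911  13.1908]
a=μᵀx=0.595047  b=𝟙ᵀx=5.934957  c=𝟙ᵀy=73.705104  D=ac−b²=8.634283
λ₁=(c·0.147−b)/D = (73.705104·0.147−5.934957)/8.634283 = 0.567470
λ₂=(a−b·0.147)/D = (0.595047−5.934957·0.147)/8.634283 = -0.032127
w* = 0.567470·x + -0.032127·y:
  w_0 = 0.567470·0.7026 + -0.032127·11.2400 = 0.0376  (Oracle)
  w_1 = 0.567470·1.6527 + -0.032127·22.1925 = 0.2249  (JPMorgan)
  w_2 = 0.567470·1.4134 + -0.032127·7.6907 = 0.5550  (Raytheon)
  w_3 = 0.567470·0.7536 + -0.032127·19.3911 = -0.1954  (GE)
  w_4 = 0.567470·1.4127 + -0.032127·13.1908 = 0.3779  (Ford)
Σw_i=1.0000  μᵀw=0.1470
σ²=wᵀΣw=λ₁·μ_p+λ₂ = 0.567470·0.147 + -0.032127 = 0.051291 ≈ 0.0513


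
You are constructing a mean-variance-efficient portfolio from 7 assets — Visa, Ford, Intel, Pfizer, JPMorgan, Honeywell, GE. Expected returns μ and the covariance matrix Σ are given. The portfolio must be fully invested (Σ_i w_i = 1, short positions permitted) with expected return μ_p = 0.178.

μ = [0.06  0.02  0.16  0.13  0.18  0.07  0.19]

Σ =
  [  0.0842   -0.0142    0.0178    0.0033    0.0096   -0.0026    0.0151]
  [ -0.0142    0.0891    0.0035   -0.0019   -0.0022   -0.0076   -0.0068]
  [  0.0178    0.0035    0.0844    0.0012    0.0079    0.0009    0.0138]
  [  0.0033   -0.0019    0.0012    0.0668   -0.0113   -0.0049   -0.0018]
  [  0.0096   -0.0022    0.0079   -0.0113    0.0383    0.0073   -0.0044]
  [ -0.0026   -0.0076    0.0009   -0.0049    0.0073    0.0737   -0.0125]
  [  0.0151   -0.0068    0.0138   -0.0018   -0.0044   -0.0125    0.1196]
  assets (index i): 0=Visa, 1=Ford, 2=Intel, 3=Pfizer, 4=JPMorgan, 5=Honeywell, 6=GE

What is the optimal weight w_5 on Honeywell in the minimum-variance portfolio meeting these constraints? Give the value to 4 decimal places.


0.0333

p=Σ⁻¹μ = [-0.4937  0.5308  1.0929  3.0273  5.5599  0.9473  1.9041]
q=Σ⁻¹𝟙 = [8.0208  15.6444  4.6142  21.2097  28.5222  15.8127  10.7268]
a=μᵀp=1.978293  b=𝟙ᵀp=12.568654  c=𝟙ᵀq=104.550828  D=ac−b²=48.861083
λ₁=(c·0.178−b)/D = (104.550828·0.178−12.568654)/48.861083 = 0.123644
λ₂=(a−b·0.178)/D = (1.978293−12.568654·0.178)/48.861083 = -0.005299
w* = 0.123644·p + -0.005299·q:
  w_0 = 0.123644·-0.4937 + -0.005299·8.0208 = -0.1036  (Visa)
  w_1 = 0.123644·0.5308 + -0.005299·15.6444 = -0.0173  (Ford)
  w_2 = 0.123644·1.0929 + -0.005299·4.6142 = 0.1107  (Intel)
  w_3 = 0.123644·3.0273 + -0.005299·21.2097 = 0.2619  (Pfizer)
  w_4 = 0.123644·5.5599 + -0.005299·28.5222 = 0.5363  (JPMorgan)
  w_5 = 0.123644·0.9473 + -0.005299·15.8127 = 0.0333  (Honeywell)
  w_6 = 0.123644·1.9041 + -0.005299·10.7268 = 0.1786  (GE)
Σw_i=1.0000  μᵀw=0.1780
σ²=wᵀΣw=λ₁·μ_p+λ₂ = 0.123644·0.178 + -0.005299 = 0.016709 ≈ 0.0167


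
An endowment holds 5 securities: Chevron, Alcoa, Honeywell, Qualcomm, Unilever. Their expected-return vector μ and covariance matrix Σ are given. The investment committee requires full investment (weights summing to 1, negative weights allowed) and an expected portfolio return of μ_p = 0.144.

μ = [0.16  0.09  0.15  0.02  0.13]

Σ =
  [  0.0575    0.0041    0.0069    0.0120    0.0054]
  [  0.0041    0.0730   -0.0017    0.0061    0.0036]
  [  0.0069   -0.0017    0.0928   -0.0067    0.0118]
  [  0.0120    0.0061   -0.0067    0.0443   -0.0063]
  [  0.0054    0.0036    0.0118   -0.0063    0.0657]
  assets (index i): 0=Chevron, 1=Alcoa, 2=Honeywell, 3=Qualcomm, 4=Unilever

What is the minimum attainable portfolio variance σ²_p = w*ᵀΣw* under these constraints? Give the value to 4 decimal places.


p=Σ⁻¹μ = [2.4013  1.0483  1.2706  0.0624  1.5017]
q=Σ⁻¹𝟙 = [9.4797  10.8605  10.0619  22.0446  14.1532]
a=μᵀp=0.865617  b=𝟙ᵀp=6.284283  c=𝟙ᵀq=66.599805  D=ac−b²=18.157692
λ₁=(c·0.144−b)/D = (66.599805·0.144−6.284283)/18.157692 = 0.182077
λ₂=(a−b·0.144)/D = (0.865617−6.284283·0.144)/18.157692 = -0.002165
w* = 0.182077·p + -0.002165·q:
  w_0 = 0.182077·2.4013 + -0.002165·9.4797 = 0.4167  (Chevron)
  w_1 = 0.182077·1.0483 + -0.002165·10.8605 = 0.1674  (Alcoa)
  w_2 = 0.182077·1.2706 + -0.002165·10.0619 = 0.2096  (Honeywell)
  w_3 = 0.182077·0.0624 + -0.002165·22.0446 = -0.0364  (Qualcomm)
  w_4 = 0.182077·1.5017 + -0.002165·14.1532 = 0.2428  (Unilever)
Σw_i=1.0000  μᵀw=0.1440
σ²=wᵀΣw=λ₁·μ_p+λ₂ = 0.182077·0.144 + -0.002165 = 0.024054 ≈ 0.0241

0.0241


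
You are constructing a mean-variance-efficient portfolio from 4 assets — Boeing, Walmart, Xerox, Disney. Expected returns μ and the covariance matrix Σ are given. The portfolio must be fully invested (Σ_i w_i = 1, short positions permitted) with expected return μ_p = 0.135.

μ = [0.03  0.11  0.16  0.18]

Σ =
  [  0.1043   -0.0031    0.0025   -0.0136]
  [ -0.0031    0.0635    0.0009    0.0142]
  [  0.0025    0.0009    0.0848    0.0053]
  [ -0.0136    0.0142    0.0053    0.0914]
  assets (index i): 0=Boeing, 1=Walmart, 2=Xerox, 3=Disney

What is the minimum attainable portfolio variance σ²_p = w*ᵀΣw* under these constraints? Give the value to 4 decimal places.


u=Σ⁻¹μ = [0.5119  1.3444  1.7490  1.7352]
v=Σ⁻¹𝟙 = [11.0226  13.9443  10.7074  9.7938]
a=μᵀu=0.755428  b=𝟙ᵀu=5.340606  c=𝟙ᵀv=45.467996  D=ac−b²=5.825729
λ₁=(c·0.135−b)/D = (45.467996·0.135−5.340606)/5.825729 = 0.136905
λ₂=(a−b·0.135)/D = (0.755428−5.340606·0.135)/5.825729 = 0.005913
w* = 0.136905·u + 0.005913·v:
  w_0 = 0.136905·0.5119 + 0.005913·11.0226 = 0.1353  (Boeing)
  w_1 = 0.136905·1.3444 + 0.005913·13.9443 = 0.2665  (Walmart)
  w_2 = 0.136905·1.7490 + 0.005913·10.7074 = 0.3028  (Xerox)
  w_3 = 0.136905·1.7352 + 0.005913·9.7938 = 0.2955  (Disney)
Σw_i=1.0000  μᵀw=0.1350
σ²=wᵀΣw=λ₁·μ_p+λ₂ = 0.136905·0.135 + 0.005913 = 0.024395 ≈ 0.0244

0.0244


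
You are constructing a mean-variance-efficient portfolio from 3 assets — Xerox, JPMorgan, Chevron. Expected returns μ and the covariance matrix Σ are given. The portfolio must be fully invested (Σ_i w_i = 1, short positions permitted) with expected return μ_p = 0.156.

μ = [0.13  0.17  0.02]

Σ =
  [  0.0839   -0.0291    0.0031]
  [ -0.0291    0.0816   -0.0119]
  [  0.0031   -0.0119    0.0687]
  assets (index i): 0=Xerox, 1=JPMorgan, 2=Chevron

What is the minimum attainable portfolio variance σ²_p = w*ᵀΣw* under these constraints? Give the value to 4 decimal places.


u=Σ⁻¹μ = [2.6038  3.1159  0.7134]
v=Σ⁻¹𝟙 = [18.7229  21.4738  17.4308]
a=μᵀu=0.882477  b=𝟙ᵀu=6.433145  c=𝟙ᵀv=57.627555  D=ac−b²=9.469638
λ₁=(c·0.156−b)/D = (57.627555·0.156−6.433145)/9.469638 = 0.269995
λ₂=(a−b·0.156)/D = (0.882477−6.433145·0.156)/9.469638 = -0.012788
w* = 0.269995·u + -0.012788·v:
  w_0 = 0.269995·2.6038 + -0.012788·18.7229 = 0.4636  (Xerox)
  w_1 = 0.269995·3.1159 + -0.012788·21.4738 = 0.5667  (JPMorgan)
  w_2 = 0.269995·0.7134 + -0.012788·17.4308 = -0.0303  (Chevron)
Σw_i=1.0000  μᵀw=0.1560
σ²=wᵀΣw=λ₁·μ_p+λ₂ = 0.269995·0.156 + -0.012788 = 0.029332 ≈ 0.0293

0.0293


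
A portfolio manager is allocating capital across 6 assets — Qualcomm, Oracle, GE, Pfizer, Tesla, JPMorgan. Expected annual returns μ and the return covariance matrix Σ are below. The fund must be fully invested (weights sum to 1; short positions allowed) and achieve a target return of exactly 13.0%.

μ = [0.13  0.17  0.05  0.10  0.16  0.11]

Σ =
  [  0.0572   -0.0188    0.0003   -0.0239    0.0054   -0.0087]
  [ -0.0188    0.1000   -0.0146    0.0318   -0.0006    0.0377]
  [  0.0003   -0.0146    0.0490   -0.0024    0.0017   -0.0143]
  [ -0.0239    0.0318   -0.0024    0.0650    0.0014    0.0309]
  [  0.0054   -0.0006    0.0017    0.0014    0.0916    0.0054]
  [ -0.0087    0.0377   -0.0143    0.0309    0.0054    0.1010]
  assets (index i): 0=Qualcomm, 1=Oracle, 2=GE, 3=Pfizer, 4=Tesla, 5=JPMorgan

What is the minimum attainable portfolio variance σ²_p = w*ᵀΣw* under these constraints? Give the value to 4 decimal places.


0.0130

g=Σ⁻¹μ = [3.5559  1.9502  1.6984  1.7888  1.4744  0.2818]
h=Σ⁻¹𝟙 = [28.8868  11.1777  25.8682  18.5793  8.1838  5.7578]
a=μᵀg=1.324514  b=𝟙ᵀg=10.749602  c=𝟙ᵀh=98.453635  D=ac−b²=14.849303
λ₁=(c·0.130−b)/D = (98.453635·0.130−10.749602)/14.849303 = 0.138011
λ₂=(a−b·0.130)/D = (1.324514−10.749602·0.130)/14.849303 = -0.004912
w* = 0.138011·g + -0.004912·h:
  w_0 = 0.138011·3.5559 + -0.004912·28.8868 = 0.3489  (Qualcomm)
  w_1 = 0.138011·1.9502 + -0.004912·11.1777 = 0.2143  (Oracle)
  w_2 = 0.138011·1.6984 + -0.004912·25.8682 = 0.1073  (GE)
  w_3 = 0.138011·1.7888 + -0.004912·18.5793 = 0.1556  (Pfizer)
  w_4 = 0.138011·1.4744 + -0.004912·8.1838 = 0.1633  (Tesla)
  w_5 = 0.138011·0.2818 + -0.004912·5.7578 = 0.0106  (JPMorgan)
Σw_i=1.0000  μᵀw=0.1300
σ²=wᵀΣw=λ₁·μ_p+λ₂ = 0.138011·0.130 + -0.004912 = 0.013030 ≈ 0.0130


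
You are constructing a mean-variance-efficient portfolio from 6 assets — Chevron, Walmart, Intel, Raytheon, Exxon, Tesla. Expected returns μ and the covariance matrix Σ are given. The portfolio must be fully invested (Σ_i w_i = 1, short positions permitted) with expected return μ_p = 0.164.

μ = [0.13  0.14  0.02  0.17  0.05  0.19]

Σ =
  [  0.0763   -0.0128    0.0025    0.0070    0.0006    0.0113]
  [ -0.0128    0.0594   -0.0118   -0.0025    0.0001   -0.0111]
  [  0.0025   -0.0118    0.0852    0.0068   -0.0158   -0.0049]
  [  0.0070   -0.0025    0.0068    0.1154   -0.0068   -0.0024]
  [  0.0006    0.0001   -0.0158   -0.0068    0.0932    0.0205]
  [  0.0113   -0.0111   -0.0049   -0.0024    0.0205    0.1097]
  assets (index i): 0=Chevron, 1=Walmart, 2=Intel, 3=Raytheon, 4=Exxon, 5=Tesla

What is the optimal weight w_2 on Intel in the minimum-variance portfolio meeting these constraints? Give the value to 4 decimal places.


p=Σ⁻¹μ = [1.8204  3.2983  0.6917  1.4520  0.3311  1.8790]
q=Σ⁻¹𝟙 = [14.6416  25.3283  16.9169  8.2280  12.1322  8.8389]
a=μᵀp=1.332644  b=𝟙ᵀp=9.472456  c=𝟙ᵀq=86.085834  D=ac−b²=24.994311
λ₁=(c·0.164−b)/D = (86.085834·0.164−9.472456)/24.994311 = 0.185867
λ₂=(a−b·0.164)/D = (1.332644−9.472456·0.164)/24.994311 = -0.008836
w* = 0.185867·p + -0.008836·q:
  w_0 = 0.185867·1.8204 + -0.008836·14.6416 = 0.2090  (Chevron)
  w_1 = 0.185867·3.2983 + -0.008836·25.3283 = 0.3892  (Walmart)
  w_2 = 0.185867·0.6917 + -0.008836·16.9169 = -0.0209  (Intel)
  w_3 = 0.185867·1.4520 + -0.008836·8.2280 = 0.1972  (Raytheon)
  w_4 = 0.185867·0.3311 + -0.008836·12.1322 = -0.0456  (Exxon)
  w_5 = 0.185867·1.8790 + -0.008836·8.8389 = 0.2711  (Tesla)
Σw_i=1.0000  μᵀw=0.1640
σ²=wᵀΣw=λ₁·μ_p+λ₂ = 0.185867·0.164 + -0.008836 = 0.021647 ≈ 0.0216

-0.0209


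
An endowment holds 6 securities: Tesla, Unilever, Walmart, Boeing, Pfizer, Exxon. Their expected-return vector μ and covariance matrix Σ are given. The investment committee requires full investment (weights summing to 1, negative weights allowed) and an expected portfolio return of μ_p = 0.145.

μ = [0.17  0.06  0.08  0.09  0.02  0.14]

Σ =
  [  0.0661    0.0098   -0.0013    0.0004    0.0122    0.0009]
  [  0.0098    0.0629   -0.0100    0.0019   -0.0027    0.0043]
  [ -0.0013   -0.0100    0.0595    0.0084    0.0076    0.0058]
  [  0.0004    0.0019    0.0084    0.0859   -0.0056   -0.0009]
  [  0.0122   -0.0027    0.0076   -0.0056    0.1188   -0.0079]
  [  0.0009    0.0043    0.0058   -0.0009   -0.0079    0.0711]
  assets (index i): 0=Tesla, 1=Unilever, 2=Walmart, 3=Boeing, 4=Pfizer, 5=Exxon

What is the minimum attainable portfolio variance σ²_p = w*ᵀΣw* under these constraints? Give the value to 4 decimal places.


x=Σ⁻¹μ = [2.4719  0.6065  1.1904  0.9265  0.0167  1.8176]
y=Σ⁻¹𝟙 = [11.4016  15.8297  16.0141  10.3207  7.9107  12.6663]
a=μᵀx=0.890026  b=𝟙ᵀx=7.029543  c=𝟙ᵀy=74.143120  D=ac−b²=16.574805
λ₁=(c·0.145−b)/D = (74.143120·0.145−7.029543)/16.574805 = 0.224510
λ₂=(a−b·0.145)/D = (0.890026−7.029543·0.145)/16.574805 = -0.007798
w* = 0.224510·x + -0.007798·y:
  w_0 = 0.224510·2.4719 + -0.007798·11.4016 = 0.4661  (Tesla)
  w_1 = 0.224510·0.6065 + -0.007798·15.8297 = 0.0127  (Unilever)
  w_2 = 0.224510·1.1904 + -0.007798·16.0141 = 0.1424  (Walmart)
  w_3 = 0.224510·0.9265 + -0.007798·10.3207 = 0.1275  (Boeing)
  w_4 = 0.224510·0.0167 + -0.007798·7.9107 = -0.0579  (Pfizer)
  w_5 = 0.224510·1.8176 + -0.007798·12.6663 = 0.3093  (Exxon)
Σw_i=1.0000  μᵀw=0.1450
σ²=wᵀΣw=λ₁·μ_p+λ₂ = 0.224510·0.145 + -0.007798 = 0.024755 ≈ 0.0248

0.0248


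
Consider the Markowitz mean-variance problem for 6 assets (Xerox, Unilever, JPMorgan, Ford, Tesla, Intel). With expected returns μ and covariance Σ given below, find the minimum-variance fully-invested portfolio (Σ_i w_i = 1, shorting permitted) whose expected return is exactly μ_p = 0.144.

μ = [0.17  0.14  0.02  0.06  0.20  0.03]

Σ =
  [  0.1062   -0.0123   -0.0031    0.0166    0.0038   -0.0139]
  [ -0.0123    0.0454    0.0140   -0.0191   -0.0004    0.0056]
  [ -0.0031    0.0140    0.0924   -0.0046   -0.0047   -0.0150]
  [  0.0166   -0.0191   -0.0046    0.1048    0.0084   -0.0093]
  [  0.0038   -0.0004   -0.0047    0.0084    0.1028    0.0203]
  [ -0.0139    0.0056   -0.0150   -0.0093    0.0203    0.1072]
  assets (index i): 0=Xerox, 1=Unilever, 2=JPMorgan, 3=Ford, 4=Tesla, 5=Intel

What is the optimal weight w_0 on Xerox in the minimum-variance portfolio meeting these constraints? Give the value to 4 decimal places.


x=Σ⁻¹μ = [1.8643  4.0234  -0.1932  0.8584  1.8101  0.0161]
y=Σ⁻¹𝟙 = [11.8638  26.5199  9.9542  13.3582  6.6275  10.7780]
a=μᵀx=1.290352  b=𝟙ᵀx=8.379049  c=𝟙ᵀy=79.101621  D=ac−b²=31.860449
λ₁=(c·0.144−b)/D = (79.101621·0.144−8.379049)/31.860449 = 0.094524
λ₂=(a−b·0.144)/D = (1.290352−8.379049·0.144)/31.860449 = 0.002629
w* = 0.094524·x + 0.002629·y:
  w_0 = 0.094524·1.8643 + 0.002629·11.8638 = 0.2074  (Xerox)
  w_1 = 0.094524·4.0234 + 0.002629·26.5199 = 0.4500  (Unilever)
  w_2 = 0.094524·-0.1932 + 0.002629·9.9542 = 0.0079  (JPMorgan)
  w_3 = 0.094524·0.8584 + 0.002629·13.3582 = 0.1163  (Ford)
  w_4 = 0.094524·1.8101 + 0.002629·6.6275 = 0.1885  (Tesla)
  w_5 = 0.094524·0.0161 + 0.002629·10.7780 = 0.0299  (Intel)
Σw_i=1.0000  μᵀw=0.1440
σ²=wᵀΣw=λ₁·μ_p+λ₂ = 0.094524·0.144 + 0.002629 = 0.016241 ≈ 0.0162

0.2074


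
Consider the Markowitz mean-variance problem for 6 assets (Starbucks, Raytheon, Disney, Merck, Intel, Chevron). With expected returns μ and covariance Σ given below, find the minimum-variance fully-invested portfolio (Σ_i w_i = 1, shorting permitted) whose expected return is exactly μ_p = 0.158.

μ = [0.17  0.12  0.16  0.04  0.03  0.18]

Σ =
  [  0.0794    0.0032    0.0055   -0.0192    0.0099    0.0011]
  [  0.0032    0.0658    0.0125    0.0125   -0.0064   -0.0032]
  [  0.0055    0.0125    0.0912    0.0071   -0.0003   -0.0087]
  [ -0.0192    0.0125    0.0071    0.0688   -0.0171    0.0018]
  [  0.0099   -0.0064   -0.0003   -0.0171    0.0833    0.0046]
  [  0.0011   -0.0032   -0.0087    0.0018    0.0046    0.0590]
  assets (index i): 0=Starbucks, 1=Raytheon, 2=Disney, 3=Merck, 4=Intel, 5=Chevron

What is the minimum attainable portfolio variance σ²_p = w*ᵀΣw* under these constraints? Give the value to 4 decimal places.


0.0176

g=Σ⁻¹μ = [2.0597  1.4520  1.6943  0.6782  0.1897  3.3056]
h=Σ⁻¹𝟙 = [14.0032  11.5333  8.7610  18.5101  14.1226  16.9397]
a=μᵀg=1.423307  b=𝟙ᵀg=9.379535  c=𝟙ᵀh=83.869943  D=ac−b²=31.397018
λ₁=(c·0.158−b)/D = (83.869943·0.158−9.379535)/31.397018 = 0.123321
λ₂=(a−b·0.158)/D = (1.423307−9.379535·0.158)/31.397018 = -0.001868
w* = 0.123321·g + -0.001868·h:
  w_0 = 0.123321·2.0597 + -0.001868·14.0032 = 0.2278  (Starbucks)
  w_1 = 0.123321·1.4520 + -0.001868·11.5333 = 0.1575  (Raytheon)
  w_2 = 0.123321·1.6943 + -0.001868·8.7610 = 0.1926  (Disney)
  w_3 = 0.123321·0.6782 + -0.001868·18.5101 = 0.0491  (Merck)
  w_4 = 0.123321·0.1897 + -0.001868·14.1226 = -0.0030  (Intel)
  w_5 = 0.123321·3.3056 + -0.001868·16.9397 = 0.3760  (Chevron)
Σw_i=1.0000  μᵀw=0.1580
σ²=wᵀΣw=λ₁·μ_p+λ₂ = 0.123321·0.158 + -0.001868 = 0.017616 ≈ 0.0176


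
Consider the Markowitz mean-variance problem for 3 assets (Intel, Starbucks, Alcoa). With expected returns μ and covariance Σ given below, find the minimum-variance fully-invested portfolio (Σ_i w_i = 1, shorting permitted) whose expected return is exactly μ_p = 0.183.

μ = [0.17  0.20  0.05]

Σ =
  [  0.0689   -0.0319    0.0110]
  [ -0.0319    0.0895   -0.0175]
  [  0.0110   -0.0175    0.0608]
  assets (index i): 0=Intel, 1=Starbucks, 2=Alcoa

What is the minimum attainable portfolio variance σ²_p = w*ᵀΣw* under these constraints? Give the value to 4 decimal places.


p=Σ⁻¹μ = [4.0936  3.9309  1.2132]
q=Σ⁻¹𝟙 = [22.0040  22.7329  19.0096]
a=μᵀp=1.542761  b=𝟙ᵀp=9.237735  c=𝟙ᵀq=63.746450  D=ac−b²=13.009816
λ₁=(c·0.183−b)/D = (63.746450·0.183−9.237735)/13.009816 = 0.186618
λ₂=(a−b·0.183)/D = (1.542761−9.237735·0.183)/13.009816 = -0.011356
w* = 0.186618·p + -0.011356·q:
  w_0 = 0.186618·4.0936 + -0.011356·22.0040 = 0.5141  (Intel)
  w_1 = 0.186618·3.9309 + -0.011356·22.7329 = 0.4754  (Starbucks)
  w_2 = 0.186618·1.2132 + -0.011356·19.0096 = 0.0105  (Alcoa)
Σw_i=1.0000  μᵀw=0.1830
σ²=wᵀΣw=λ₁·μ_p+λ₂ = 0.186618·0.183 + -0.011356 = 0.022795 ≈ 0.0228

0.0228


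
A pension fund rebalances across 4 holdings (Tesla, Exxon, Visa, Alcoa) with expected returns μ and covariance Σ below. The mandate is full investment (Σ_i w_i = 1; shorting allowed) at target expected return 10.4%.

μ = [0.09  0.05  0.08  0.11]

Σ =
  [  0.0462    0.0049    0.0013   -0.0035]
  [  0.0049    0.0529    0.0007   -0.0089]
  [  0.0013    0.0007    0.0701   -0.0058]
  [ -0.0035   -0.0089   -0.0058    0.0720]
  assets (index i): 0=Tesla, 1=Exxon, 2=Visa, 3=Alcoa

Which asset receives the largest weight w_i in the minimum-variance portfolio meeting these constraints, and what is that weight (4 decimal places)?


Alcoa (0.4900)

u=Σ⁻¹μ = [1.9409  1.0608  1.2480  1.8538]
v=Σ⁻¹𝟙 = [20.5104  19.9275  15.2229  18.5755]
a=μᵀu=0.531474  b=𝟙ᵀu=6.103443  c=𝟙ᵀv=74.236249  D=ac−b²=2.202656
λ₁=(c·0.104−b)/D = (74.236249·0.104−6.103443)/2.202656 = 0.734172
λ₂=(a−b·0.104)/D = (0.531474−6.103443·0.104)/2.202656 = -0.046890
w* = 0.734172·u + -0.046890·v:
  w_0 = 0.734172·1.9409 + -0.046890·20.5104 = 0.4632  (Tesla)
  w_1 = 0.734172·1.0608 + -0.046890·19.9275 = -0.1556  (Exxon)
  w_2 = 0.734172·1.2480 + -0.046890·15.2229 = 0.2025  (Visa)
  w_3 = 0.734172·1.8538 + -0.046890·18.5755 = 0.4900  (Alcoa)
Σw_i=1.0000  μᵀw=0.1040
σ²=wᵀΣw=λ₁·μ_p+λ₂ = 0.734172·0.104 + -0.046890 = 0.029463 ≈ 0.0295


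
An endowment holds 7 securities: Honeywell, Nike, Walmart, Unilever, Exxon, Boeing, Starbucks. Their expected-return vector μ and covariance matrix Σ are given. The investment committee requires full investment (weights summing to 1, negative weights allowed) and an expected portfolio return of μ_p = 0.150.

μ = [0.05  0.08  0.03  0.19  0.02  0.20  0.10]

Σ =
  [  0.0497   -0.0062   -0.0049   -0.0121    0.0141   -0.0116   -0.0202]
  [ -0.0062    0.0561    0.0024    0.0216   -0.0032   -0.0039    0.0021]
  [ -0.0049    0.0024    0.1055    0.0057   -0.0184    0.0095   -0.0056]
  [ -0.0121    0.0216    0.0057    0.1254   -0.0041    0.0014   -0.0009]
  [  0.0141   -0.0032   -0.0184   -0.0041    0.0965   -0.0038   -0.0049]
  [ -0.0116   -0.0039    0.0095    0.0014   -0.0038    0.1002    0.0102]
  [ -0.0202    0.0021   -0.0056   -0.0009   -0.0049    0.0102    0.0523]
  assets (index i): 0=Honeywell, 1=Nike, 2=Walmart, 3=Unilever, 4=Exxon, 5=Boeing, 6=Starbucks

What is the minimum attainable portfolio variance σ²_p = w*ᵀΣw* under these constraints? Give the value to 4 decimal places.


g=Σ⁻¹μ = [3.1354  1.1937  0.2980  1.5994  0.1346  2.0809  2.7413]
h=Σ⁻¹𝟙 = [39.1528  18.4099  13.0340  8.4463  10.2434  10.8136  33.8951]
a=μᵀg=1.258091  b=𝟙ᵀg=11.183337  c=𝟙ᵀh=133.995033  D=ac−b²=43.510868
λ₁=(c·0.150−b)/D = (133.995033·0.150−11.183337)/43.510868 = 0.204912
λ₂=(a−b·0.150)/D = (1.258091−11.183337·0.150)/43.510868 = -0.009639
w* = 0.204912·g + -0.009639·h:
  w_0 = 0.204912·3.1354 + -0.009639·39.1528 = 0.2651  (Honeywell)
  w_1 = 0.204912·1.1937 + -0.009639·18.4099 = 0.0671  (Nike)
  w_2 = 0.204912·0.2980 + -0.009639·13.0340 = -0.0646  (Walmart)
  w_3 = 0.204912·1.5994 + -0.009639·8.4463 = 0.2463  (Unilever)
  w_4 = 0.204912·0.1346 + -0.009639·10.2434 = -0.0712  (Exxon)
  w_5 = 0.204912·2.0809 + -0.009639·10.8136 = 0.3222  (Boeing)
  w_6 = 0.204912·2.7413 + -0.009639·33.8951 = 0.2350  (Starbucks)
Σw_i=1.0000  μᵀw=0.1500
σ²=wᵀΣw=λ₁·μ_p+λ₂ = 0.204912·0.150 + -0.009639 = 0.021098 ≈ 0.0211

0.0211


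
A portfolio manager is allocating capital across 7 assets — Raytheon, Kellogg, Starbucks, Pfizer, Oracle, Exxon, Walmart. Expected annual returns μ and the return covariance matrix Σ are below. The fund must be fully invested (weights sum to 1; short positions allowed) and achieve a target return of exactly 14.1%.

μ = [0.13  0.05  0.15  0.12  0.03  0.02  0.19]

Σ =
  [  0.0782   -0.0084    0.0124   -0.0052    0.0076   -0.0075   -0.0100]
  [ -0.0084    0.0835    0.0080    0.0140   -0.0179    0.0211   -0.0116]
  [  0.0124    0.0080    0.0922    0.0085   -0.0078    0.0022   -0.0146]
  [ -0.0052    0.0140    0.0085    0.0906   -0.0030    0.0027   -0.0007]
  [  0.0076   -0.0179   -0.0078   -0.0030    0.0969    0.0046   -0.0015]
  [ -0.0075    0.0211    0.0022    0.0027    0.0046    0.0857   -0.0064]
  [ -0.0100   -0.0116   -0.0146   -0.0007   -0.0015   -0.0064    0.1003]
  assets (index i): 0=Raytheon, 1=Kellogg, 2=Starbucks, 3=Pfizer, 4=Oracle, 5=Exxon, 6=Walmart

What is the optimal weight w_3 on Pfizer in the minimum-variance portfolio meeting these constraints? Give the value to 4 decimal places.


g=Σ⁻¹μ = [1.8606  0.8114  1.6204  1.1814  0.5054  0.2729  2.4428]
h=Σ⁻¹𝟙 = [14.8964  13.3570  10.0981  9.1269  12.4955  9.6113  15.3338]
a=μᵀg=1.152016  b=𝟙ᵀg=8.694845  c=𝟙ᵀh=84.919051  D=ac−b²=22.227778
λ₁=(c·0.141−b)/D = (84.919051·0.141−8.694845)/22.227778 = 0.147506
λ₂=(a−b·0.141)/D = (1.152016−8.694845·0.141)/22.227778 = -0.003327
w* = 0.147506·g + -0.003327·h:
  w_0 = 0.147506·1.8606 + -0.003327·14.8964 = 0.2249  (Raytheon)
  w_1 = 0.147506·0.8114 + -0.003327·13.3570 = 0.0752  (Kellogg)
  w_2 = 0.147506·1.6204 + -0.003327·10.0981 = 0.2054  (Starbucks)
  w_3 = 0.147506·1.1814 + -0.003327·9.1269 = 0.1439  (Pfizer)
  w_4 = 0.147506·0.5054 + -0.003327·12.4955 = 0.0330  (Oracle)
  w_5 = 0.147506·0.2729 + -0.003327·9.6113 = 0.0083  (Exxon)
  w_6 = 0.147506·2.4428 + -0.003327·15.3338 = 0.3093  (Walmart)
Σw_i=1.0000  μᵀw=0.1410
σ²=wᵀΣw=λ₁·μ_p+λ₂ = 0.147506·0.141 + -0.003327 = 0.017471 ≈ 0.0175

0.1439


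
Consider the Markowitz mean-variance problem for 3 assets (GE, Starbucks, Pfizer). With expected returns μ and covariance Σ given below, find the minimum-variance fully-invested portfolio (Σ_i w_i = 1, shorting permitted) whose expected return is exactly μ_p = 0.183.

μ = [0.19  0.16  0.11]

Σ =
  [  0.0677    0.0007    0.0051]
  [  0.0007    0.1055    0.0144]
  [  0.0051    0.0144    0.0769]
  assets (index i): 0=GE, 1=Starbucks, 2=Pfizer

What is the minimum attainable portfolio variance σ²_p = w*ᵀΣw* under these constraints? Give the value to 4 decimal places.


x=Σ⁻¹μ = [2.7175  1.3627  0.9950]
y=Σ⁻¹𝟙 = [13.8907  7.9403  10.5958]
a=μᵀx=0.843808  b=𝟙ᵀx=5.075220  c=𝟙ᵀy=32.426803  D=ac−b²=1.604118
λ₁=(c·0.183−b)/D = (32.426803·0.183−5.075220)/1.604118 = 0.535425
λ₂=(a−b·0.183)/D = (0.843808−5.075220·0.183)/1.604118 = -0.052962
w* = 0.535425·x + -0.052962·y:
  w_0 = 0.535425·2.7175 + -0.052962·13.8907 = 0.7193  (GE)
  w_1 = 0.535425·1.3627 + -0.052962·7.9403 = 0.3091  (Starbucks)
  w_2 = 0.535425·0.9950 + -0.052962·10.5958 = -0.0284  (Pfizer)
Σw_i=1.0000  μᵀw=0.1830
σ²=wᵀΣw=λ₁·μ_p+λ₂ = 0.535425·0.183 + -0.052962 = 0.045020 ≈ 0.0450

0.0450


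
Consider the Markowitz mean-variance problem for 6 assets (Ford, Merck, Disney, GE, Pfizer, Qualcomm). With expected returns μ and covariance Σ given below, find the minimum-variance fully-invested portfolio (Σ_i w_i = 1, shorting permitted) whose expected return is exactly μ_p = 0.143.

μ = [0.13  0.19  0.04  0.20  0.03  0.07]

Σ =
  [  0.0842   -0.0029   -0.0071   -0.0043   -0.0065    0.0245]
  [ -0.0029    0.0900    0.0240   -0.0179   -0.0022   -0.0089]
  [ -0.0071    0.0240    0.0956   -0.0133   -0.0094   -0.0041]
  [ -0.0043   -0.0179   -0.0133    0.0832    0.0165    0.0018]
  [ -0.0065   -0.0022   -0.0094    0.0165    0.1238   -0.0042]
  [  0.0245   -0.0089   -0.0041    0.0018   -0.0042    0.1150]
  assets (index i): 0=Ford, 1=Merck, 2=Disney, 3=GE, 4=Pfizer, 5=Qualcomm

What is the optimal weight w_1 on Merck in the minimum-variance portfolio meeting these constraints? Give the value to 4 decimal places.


0.2468

u=Σ⁻¹μ = [1.7016  2.7465  0.3079  3.1224  0.0020  0.4209]
v=Σ⁻¹𝟙 = [12.5152  12.4447  11.5214  15.4321  8.0267  7.4548]
a=μᵀu=1.409373  b=𝟙ᵀu=8.301383  c=𝟙ᵀv=67.394983  D=ac−b²=26.071733
λ₁=(c·0.143−b)/D = (67.394983·0.143−8.301383)/26.071733 = 0.051247
λ₂=(a−b·0.143)/D = (1.409373−8.301383·0.143)/26.071733 = 0.008526
w* = 0.051247·u + 0.008526·v:
  w_0 = 0.051247·1.7016 + 0.008526·12.5152 = 0.1939  (Ford)
  w_1 = 0.051247·2.7465 + 0.008526·12.4447 = 0.2468  (Merck)
  w_2 = 0.051247·0.3079 + 0.008526·11.5214 = 0.1140  (Disney)
  w_3 = 0.051247·3.1224 + 0.008526·15.4321 = 0.2916  (GE)
  w_4 = 0.051247·0.0020 + 0.008526·8.0267 = 0.0685  (Pfizer)
  w_5 = 0.051247·0.4209 + 0.008526·7.4548 = 0.0851  (Qualcomm)
Σw_i=1.0000  μᵀw=0.1430
σ²=wᵀΣw=λ₁·μ_p+λ₂ = 0.051247·0.143 + 0.008526 = 0.015854 ≈ 0.0159
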